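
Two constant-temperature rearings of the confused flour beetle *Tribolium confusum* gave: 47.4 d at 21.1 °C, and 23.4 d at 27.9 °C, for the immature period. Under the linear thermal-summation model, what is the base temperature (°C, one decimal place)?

Under the model K = D·(T − T_b), so D₁·(T₁ − T_b) = D₂·(T₂ − T_b).
47.4·(21.1 − T_b) = 23.4·(27.9 − T_b)
T_b = (47.4·21.1 − 23.4·27.9) / (47.4 − 23.4) = 347.28 / 24.0 = 14.470 °C ≈ 14.5 °C.

14.5 °C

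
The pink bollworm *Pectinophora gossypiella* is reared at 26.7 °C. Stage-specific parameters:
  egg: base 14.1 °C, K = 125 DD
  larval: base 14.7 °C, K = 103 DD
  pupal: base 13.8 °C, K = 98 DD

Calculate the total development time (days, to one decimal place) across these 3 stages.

egg: 125 / (26.7 − 14.1) = 125 / 12.6 = 9.921 d.
larval: 103 / (26.7 − 14.7) = 103 / 12.0 = 8.583 d.
pupal: 98 / (26.7 − 13.8) = 98 / 12.9 = 7.597 d.
Sum = 26.101 ≈ 26.1 days.

26.1 days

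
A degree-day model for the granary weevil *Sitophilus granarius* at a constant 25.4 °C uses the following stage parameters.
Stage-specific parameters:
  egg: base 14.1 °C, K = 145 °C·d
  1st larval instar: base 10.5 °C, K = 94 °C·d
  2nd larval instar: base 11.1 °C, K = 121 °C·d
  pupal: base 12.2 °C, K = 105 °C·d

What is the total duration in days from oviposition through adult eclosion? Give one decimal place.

35.6 days

egg: 145 / (25.4 − 14.1) = 145 / 11.3 = 12.832 d.
1st larval instar: 94 / (25.4 − 10.5) = 94 / 14.9 = 6.309 d.
2nd larval instar: 121 / (25.4 − 11.1) = 121 / 14.3 = 8.462 d.
pupal: 105 / (25.4 − 12.2) = 105 / 13.2 = 7.955 d.
Sum = 35.557 ≈ 35.6 days.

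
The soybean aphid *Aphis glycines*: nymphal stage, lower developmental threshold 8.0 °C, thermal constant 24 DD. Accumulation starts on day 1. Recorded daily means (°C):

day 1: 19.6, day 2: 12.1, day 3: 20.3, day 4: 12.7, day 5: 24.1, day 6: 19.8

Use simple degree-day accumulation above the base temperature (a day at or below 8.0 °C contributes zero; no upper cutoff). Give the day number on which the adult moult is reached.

day 3

Daily DD above 8.0 °C: 11.6, 4.1, 12.3, 4.7, 16.1, 11.8.
Cumulative: 11.6, 15.7, 28.0, 32.7, 48.8, 60.6.
The total first reaches 24 DD on day 3.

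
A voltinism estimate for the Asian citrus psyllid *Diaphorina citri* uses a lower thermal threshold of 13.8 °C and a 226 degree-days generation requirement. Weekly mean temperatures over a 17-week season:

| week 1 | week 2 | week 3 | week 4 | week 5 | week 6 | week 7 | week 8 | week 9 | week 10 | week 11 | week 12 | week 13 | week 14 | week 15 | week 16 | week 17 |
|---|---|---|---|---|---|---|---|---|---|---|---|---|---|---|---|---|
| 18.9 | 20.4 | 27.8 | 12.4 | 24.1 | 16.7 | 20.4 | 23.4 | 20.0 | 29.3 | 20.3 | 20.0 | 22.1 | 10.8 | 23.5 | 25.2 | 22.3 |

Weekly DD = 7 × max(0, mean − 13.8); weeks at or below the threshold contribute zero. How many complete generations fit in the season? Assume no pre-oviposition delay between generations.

Weekly DD (7 × max(0, T̄ − 13.8)): 35.7, 46.2, 98.0, 0.0, 72.1, 20.3, 46.2, 67.2, 43.4, 108.5, 45.5, 43.4, 58.1, 0.0, 67.9, 79.8, 59.5.
Season total = 891.8 DD.
Complete generations = ⌊891.8 / 226⌋ = 3.

3 generations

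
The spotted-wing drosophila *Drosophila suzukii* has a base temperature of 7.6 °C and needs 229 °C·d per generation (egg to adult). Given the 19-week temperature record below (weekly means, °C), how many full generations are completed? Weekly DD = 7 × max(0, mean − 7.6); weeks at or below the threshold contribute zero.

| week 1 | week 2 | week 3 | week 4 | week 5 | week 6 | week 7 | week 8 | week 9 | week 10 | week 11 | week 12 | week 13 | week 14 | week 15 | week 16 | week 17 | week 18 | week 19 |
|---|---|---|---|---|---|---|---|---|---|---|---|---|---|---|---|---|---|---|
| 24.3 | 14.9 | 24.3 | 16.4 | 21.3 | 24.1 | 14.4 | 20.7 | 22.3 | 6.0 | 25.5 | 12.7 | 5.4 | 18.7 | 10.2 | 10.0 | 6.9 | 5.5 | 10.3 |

Weekly DD (7 × max(0, T̄ − 7.6)): 116.9, 51.1, 116.9, 61.6, 95.9, 115.5, 47.6, 91.7, 102.9, 0.0, 125.3, 35.7, 0.0, 77.7, 18.2, 16.8, 0.0, 0.0, 18.9.
Season total = 1092.7 DD.
Complete generations = ⌊1092.7 / 229⌋ = 4.

4 generations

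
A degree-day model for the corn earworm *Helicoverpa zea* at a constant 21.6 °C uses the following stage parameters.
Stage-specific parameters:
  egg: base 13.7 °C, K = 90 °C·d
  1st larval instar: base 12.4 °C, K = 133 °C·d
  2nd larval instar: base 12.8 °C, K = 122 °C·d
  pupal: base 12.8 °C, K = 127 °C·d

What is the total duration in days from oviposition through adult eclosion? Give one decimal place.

54.1 days

egg: 90 / (21.6 − 13.7) = 90 / 7.9 = 11.392 d.
1st larval instar: 133 / (21.6 − 12.4) = 133 / 9.2 = 14.457 d.
2nd larval instar: 122 / (21.6 − 12.8) = 122 / 8.8 = 13.864 d.
pupal: 127 / (21.6 − 12.8) = 127 / 8.8 = 14.432 d.
Sum = 54.144 ≈ 54.1 days.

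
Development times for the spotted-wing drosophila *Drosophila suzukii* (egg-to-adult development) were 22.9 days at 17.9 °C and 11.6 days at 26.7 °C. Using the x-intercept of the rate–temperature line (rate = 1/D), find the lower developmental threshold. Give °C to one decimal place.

8.9 °C

Under the model K = D·(T − T_b), so D₁·(T₁ − T_b) = D₂·(T₂ − T_b).
22.9·(17.9 − T_b) = 11.6·(26.7 − T_b)
T_b = (22.9·17.9 − 11.6·26.7) / (22.9 − 11.6) = 100.19 / 11.3 = 8.866 °C ≈ 8.9 °C.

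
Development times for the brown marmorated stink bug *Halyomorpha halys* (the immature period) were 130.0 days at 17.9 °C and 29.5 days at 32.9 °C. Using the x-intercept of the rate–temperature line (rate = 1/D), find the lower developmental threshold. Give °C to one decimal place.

Linear rate model ⇒ the product D·(T − T_b) is constant across temperatures.
130.0·(17.9 − T_b) = 29.5·(32.9 − T_b)
T_b = (130.0·17.9 − 29.5·32.9) / (130.0 − 29.5) = 1356.45 / 100.5 = 13.497 °C ≈ 13.5 °C.

13.5 °C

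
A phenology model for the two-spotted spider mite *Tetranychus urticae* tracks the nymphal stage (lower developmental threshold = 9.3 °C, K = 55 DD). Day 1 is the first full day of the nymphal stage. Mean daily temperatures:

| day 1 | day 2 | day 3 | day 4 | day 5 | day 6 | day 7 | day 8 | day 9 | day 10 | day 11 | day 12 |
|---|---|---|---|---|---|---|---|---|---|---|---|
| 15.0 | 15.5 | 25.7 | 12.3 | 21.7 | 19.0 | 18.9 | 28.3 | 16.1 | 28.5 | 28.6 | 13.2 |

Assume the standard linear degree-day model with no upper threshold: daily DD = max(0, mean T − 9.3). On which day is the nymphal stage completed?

day 7

Daily DD above 9.3 °C: 5.7, 6.2, 16.4, 3.0, 12.4, 9.7, 9.6, 19.0, 6.8, 19.2, 19.3, 3.9.
Cumulative: 5.7, 11.9, 28.3, 31.3, 43.7, 53.4, 63.0, 82.0, 88.8, 108.0, 127.3, 131.2.
The total first reaches 55 DD on day 7.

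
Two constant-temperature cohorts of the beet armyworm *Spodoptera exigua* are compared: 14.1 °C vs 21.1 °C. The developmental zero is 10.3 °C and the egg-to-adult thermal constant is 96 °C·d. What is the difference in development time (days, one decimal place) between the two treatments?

16.4 days

At 14.1 °C: 96 / (14.1 − 10.3) = 96 / 3.8 = 25.263 d.
At 21.1 °C: 96 / (21.1 − 10.3) = 96 / 10.8 = 8.889 d.
Difference = |25.263 − 8.889| = 16.374 ≈ 16.4 days.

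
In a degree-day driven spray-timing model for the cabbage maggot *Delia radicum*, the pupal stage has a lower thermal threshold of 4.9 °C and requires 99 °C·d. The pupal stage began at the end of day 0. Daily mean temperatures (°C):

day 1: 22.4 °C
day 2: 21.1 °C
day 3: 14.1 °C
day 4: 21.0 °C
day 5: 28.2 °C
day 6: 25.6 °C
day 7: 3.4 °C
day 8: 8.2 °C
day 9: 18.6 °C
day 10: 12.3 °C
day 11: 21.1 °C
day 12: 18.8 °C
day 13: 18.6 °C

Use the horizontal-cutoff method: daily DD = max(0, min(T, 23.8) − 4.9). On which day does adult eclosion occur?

day 8

Daily DD above 4.9 °C (capped at 18.9): 17.5, 16.2, 9.2, 16.1, 18.9, 18.9, 0.0, 3.3, 13.7, 7.4, 16.2, 13.9, 13.7.
Cumulative: 17.5, 33.7, 42.9, 59.0, 77.9, 96.8, 96.8, 100.1, 113.8, 121.2, 137.4, 151.3, 165.0.
The total first reaches 99 DD on day 8.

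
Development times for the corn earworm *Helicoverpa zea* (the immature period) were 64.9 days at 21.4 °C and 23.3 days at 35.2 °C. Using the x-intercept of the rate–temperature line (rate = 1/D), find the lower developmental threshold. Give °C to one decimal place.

Under the model K = D·(T − T_b), so D₁·(T₁ − T_b) = D₂·(T₂ − T_b).
64.9·(21.4 − T_b) = 23.3·(35.2 − T_b)
T_b = (64.9·21.4 − 23.3·35.2) / (64.9 − 23.3) = 568.70 / 41.6 = 13.671 °C ≈ 13.7 °C.

13.7 °C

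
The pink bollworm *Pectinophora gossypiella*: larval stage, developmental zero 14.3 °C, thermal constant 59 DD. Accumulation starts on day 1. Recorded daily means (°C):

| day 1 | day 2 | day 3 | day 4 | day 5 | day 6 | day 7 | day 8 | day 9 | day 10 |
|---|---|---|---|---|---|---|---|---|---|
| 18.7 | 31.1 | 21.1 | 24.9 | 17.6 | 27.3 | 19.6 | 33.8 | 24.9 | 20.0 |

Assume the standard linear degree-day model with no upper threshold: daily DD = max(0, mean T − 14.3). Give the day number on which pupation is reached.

day 7

Daily DD above 14.3 °C: 4.4, 16.8, 6.8, 10.6, 3.3, 13.0, 5.3, 19.5, 10.6, 5.7.
Cumulative: 4.4, 21.2, 28.0, 38.6, 41.9, 54.9, 60.2, 79.7, 90.3, 96.0.
The total first reaches 59 DD on day 7.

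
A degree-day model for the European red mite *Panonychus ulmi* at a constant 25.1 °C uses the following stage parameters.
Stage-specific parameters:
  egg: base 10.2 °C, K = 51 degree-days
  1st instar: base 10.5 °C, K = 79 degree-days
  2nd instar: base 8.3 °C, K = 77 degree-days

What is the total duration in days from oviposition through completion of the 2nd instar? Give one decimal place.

egg: 51 / (25.1 − 10.2) = 51 / 14.9 = 3.423 d.
1st instar: 79 / (25.1 − 10.5) = 79 / 14.6 = 5.411 d.
2nd instar: 77 / (25.1 − 8.3) = 77 / 16.8 = 4.583 d.
Sum = 13.417 ≈ 13.4 days.

13.4 days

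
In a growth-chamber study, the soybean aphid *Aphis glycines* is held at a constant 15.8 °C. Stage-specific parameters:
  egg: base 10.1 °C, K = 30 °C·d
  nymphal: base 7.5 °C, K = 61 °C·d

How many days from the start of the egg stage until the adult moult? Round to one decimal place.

12.6 days

egg: 30 / (15.8 − 10.1) = 30 / 5.7 = 5.263 d.
nymphal: 61 / (15.8 − 7.5) = 61 / 8.3 = 7.349 d.
Sum = 12.613 ≈ 12.6 days.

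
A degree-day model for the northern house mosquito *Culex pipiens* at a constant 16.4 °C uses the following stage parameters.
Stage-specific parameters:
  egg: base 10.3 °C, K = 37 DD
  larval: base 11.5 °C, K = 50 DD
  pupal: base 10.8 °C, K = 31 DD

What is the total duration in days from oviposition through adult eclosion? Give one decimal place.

egg: 37 / (16.4 − 10.3) = 37 / 6.1 = 6.066 d.
larval: 50 / (16.4 − 11.5) = 50 / 4.9 = 10.204 d.
pupal: 31 / (16.4 − 10.8) = 31 / 5.6 = 5.536 d.
Sum = 21.805 ≈ 21.8 days.

21.8 days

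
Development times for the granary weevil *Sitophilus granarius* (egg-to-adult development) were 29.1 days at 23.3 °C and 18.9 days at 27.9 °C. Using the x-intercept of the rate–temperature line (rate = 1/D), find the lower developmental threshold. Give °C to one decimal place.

14.8 °C

Linear rate model ⇒ the product D·(T − T_b) is constant across temperatures.
29.1·(23.3 − T_b) = 18.9·(27.9 − T_b)
T_b = (29.1·23.3 − 18.9·27.9) / (29.1 − 18.9) = 150.72 / 10.2 = 14.776 °C ≈ 14.8 °C.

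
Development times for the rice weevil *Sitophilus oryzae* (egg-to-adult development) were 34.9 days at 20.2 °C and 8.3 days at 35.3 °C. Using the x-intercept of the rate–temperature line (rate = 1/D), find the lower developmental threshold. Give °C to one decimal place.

Under the model K = D·(T − T_b), so D₁·(T₁ − T_b) = D₂·(T₂ − T_b).
34.9·(20.2 − T_b) = 8.3·(35.3 − T_b)
T_b = (34.9·20.2 − 8.3·35.3) / (34.9 − 8.3) = 411.99 / 26.6 = 15.488 °C ≈ 15.5 °C.

15.5 °C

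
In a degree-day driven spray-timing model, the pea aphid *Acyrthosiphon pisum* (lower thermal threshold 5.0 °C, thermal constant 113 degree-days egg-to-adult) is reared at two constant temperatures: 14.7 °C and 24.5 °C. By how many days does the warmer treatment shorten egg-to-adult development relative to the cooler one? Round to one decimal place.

At 14.7 °C: 113 / (14.7 − 5.0) = 113 / 9.7 = 11.649 d.
At 24.5 °C: 113 / (24.5 − 5.0) = 113 / 19.5 = 5.795 d.
Difference = |11.649 − 5.795| = 5.855 ≈ 5.9 days.

5.9 days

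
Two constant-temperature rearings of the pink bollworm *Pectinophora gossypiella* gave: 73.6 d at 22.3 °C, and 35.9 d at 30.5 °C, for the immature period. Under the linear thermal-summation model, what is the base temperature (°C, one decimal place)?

Under the model K = D·(T − T_b), so D₁·(T₁ − T_b) = D₂·(T₂ − T_b).
73.6·(22.3 − T_b) = 35.9·(30.5 − T_b)
T_b = (73.6·22.3 − 35.9·30.5) / (73.6 − 35.9) = 546.33 / 37.7 = 14.492 °C ≈ 14.5 °C.

14.5 °C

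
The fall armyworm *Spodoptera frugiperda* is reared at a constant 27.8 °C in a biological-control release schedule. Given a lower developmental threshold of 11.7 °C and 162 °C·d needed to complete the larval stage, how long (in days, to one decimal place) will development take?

Daily accumulation = 27.8 − 11.7 = 16.1 DD/day.
Duration = 162 / 16.1 = 10.062 ≈ 10.1 days.

10.1 days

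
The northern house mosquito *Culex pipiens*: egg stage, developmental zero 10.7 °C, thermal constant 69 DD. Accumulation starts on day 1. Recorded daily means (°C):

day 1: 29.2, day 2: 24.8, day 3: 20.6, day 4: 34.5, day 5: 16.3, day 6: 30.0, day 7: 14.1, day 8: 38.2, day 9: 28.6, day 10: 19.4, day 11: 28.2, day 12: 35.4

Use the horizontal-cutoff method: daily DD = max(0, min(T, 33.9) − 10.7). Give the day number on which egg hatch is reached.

Daily DD above 10.7 °C (capped at 23.2): 18.5, 14.1, 9.9, 23.2, 5.6, 19.3, 3.4, 23.2, 17.9, 8.7, 17.5, 23.2.
Cumulative: 18.5, 32.6, 42.5, 65.7, 71.3, 90.6, 94.0, 117.2, 135.1, 143.8, 161.3, 184.5.
The total first reaches 69 DD on day 5.

day 5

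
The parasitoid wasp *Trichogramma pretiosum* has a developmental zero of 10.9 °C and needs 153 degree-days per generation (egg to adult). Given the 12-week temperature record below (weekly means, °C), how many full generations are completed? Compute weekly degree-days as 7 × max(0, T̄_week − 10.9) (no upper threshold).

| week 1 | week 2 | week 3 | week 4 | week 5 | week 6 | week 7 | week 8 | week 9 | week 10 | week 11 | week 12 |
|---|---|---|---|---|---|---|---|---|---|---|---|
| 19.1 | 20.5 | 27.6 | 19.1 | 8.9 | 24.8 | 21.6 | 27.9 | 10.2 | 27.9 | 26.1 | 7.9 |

5 generations

Weekly DD (7 × max(0, T̄ − 10.9)): 57.4, 67.2, 116.9, 57.4, 0.0, 97.3, 74.9, 119.0, 0.0, 119.0, 106.4, 0.0.
Season total = 815.5 DD.
Complete generations = ⌊815.5 / 153⌋ = 5.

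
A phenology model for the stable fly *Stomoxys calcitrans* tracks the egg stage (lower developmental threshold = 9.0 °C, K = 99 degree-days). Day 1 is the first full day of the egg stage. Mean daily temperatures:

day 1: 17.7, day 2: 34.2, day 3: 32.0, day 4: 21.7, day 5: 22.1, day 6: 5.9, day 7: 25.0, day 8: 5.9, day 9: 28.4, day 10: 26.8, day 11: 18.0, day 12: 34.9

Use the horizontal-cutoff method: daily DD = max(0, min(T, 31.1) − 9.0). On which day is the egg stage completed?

day 9

Daily DD above 9.0 °C (capped at 22.1): 8.7, 22.1, 22.1, 12.7, 13.1, 0.0, 16.0, 0.0, 19.4, 17.8, 9.0, 22.1.
Cumulative: 8.7, 30.8, 52.9, 65.6, 78.7, 78.7, 94.7, 94.7, 114.1, 131.9, 140.9, 163.0.
The total first reaches 99 DD on day 9.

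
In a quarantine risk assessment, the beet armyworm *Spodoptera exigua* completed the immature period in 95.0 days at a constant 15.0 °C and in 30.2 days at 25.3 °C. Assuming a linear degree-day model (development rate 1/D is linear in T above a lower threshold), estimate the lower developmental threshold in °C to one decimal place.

10.2 °C

Equal thermal constants: D₁(T₁ − T_b) = D₂(T₂ − T_b).
95.0·(15.0 − T_b) = 30.2·(25.3 − T_b)
T_b = (95.0·15.0 − 30.2·25.3) / (95.0 − 30.2) = 660.94 / 64.8 = 10.200 °C ≈ 10.2 °C.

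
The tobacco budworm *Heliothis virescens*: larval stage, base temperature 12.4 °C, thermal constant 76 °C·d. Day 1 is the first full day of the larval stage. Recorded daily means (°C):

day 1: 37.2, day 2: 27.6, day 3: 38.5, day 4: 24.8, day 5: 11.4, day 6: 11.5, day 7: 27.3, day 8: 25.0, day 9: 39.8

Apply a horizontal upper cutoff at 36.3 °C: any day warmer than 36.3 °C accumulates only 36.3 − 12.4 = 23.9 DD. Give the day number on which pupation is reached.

day 7

Daily DD above 12.4 °C (capped at 23.9): 23.9, 15.2, 23.9, 12.4, 0.0, 0.0, 14.9, 12.6, 23.9.
Cumulative: 23.9, 39.1, 63.0, 75.4, 75.4, 75.4, 90.3, 102.9, 126.8.
The total first reaches 76 DD on day 7.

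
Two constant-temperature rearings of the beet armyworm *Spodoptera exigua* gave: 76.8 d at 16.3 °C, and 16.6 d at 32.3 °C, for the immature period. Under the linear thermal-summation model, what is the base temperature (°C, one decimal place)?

Equal thermal constants: D₁(T₁ − T_b) = D₂(T₂ − T_b).
76.8·(16.3 − T_b) = 16.6·(32.3 − T_b)
T_b = (76.8·16.3 − 16.6·32.3) / (76.8 − 16.6) = 715.66 / 60.2 = 11.888 °C ≈ 11.9 °C.

11.9 °C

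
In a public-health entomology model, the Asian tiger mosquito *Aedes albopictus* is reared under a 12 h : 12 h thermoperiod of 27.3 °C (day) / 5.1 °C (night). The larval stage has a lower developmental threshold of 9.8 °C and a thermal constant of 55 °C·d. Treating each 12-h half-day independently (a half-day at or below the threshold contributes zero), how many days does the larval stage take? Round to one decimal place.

6.3 days

Day half: max(0, 27.3 − 9.8) × 0.5 = 17.5 × 0.5 = 8.75 DD.
Night half: max(0, 5.1 − 9.8) × 0.5 = 0.0 × 0.5 = 0.00 DD.
Per 24 h: 8.75 DD/day.
Duration = 55 / 8.75 = 6.286 ≈ 6.3 days.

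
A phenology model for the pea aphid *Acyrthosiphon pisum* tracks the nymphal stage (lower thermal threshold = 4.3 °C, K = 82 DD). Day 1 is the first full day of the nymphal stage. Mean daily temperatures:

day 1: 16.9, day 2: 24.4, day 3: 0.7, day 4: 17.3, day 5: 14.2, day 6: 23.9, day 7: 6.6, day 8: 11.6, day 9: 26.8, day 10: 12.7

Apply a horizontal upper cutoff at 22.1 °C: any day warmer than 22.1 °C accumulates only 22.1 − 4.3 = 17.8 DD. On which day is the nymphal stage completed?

Daily DD above 4.3 °C (capped at 17.8): 12.6, 17.8, 0.0, 13.0, 9.9, 17.8, 2.3, 7.3, 17.8, 8.4.
Cumulative: 12.6, 30.4, 30.4, 43.4, 53.3, 71.1, 73.4, 80.7, 98.5, 106.9.
The total first reaches 82 DD on day 9.

day 9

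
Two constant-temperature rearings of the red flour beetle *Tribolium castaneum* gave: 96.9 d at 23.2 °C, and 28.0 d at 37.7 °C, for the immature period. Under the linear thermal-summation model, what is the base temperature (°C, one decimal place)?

17.3 °C

Under the model K = D·(T − T_b), so D₁·(T₁ − T_b) = D₂·(T₂ − T_b).
96.9·(23.2 − T_b) = 28.0·(37.7 − T_b)
T_b = (96.9·23.2 − 28.0·37.7) / (96.9 − 28.0) = 1192.48 / 68.9 = 17.307 °C ≈ 17.3 °C.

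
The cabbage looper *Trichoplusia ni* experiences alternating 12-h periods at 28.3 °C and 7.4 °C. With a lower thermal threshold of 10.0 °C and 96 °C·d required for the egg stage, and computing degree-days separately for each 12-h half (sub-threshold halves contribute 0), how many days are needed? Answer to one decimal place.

Day half: max(0, 28.3 − 10.0) × 0.5 = 18.3 × 0.5 = 9.15 DD.
Night half: max(0, 7.4 − 10.0) × 0.5 = 0.0 × 0.5 = 0.00 DD.
Per 24 h: 9.15 DD/day.
Duration = 96 / 9.15 = 10.492 ≈ 10.5 days.

10.5 days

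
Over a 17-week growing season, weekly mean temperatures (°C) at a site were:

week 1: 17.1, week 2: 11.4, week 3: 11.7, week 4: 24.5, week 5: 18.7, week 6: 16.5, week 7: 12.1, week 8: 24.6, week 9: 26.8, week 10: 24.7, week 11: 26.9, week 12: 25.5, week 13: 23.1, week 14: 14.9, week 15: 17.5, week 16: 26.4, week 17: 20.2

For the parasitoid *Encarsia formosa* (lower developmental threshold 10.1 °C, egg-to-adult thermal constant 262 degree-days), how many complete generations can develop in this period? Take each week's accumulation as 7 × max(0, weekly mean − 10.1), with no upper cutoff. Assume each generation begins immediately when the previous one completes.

4 generations

Weekly DD (7 × max(0, T̄ − 10.1)): 49.0, 9.1, 11.2, 100.8, 60.2, 44.8, 14.0, 101.5, 116.9, 102.2, 117.6, 107.8, 91.0, 33.6, 51.8, 114.1, 70.7.
Season total = 1196.3 DD.
Complete generations = ⌊1196.3 / 262⌋ = 4.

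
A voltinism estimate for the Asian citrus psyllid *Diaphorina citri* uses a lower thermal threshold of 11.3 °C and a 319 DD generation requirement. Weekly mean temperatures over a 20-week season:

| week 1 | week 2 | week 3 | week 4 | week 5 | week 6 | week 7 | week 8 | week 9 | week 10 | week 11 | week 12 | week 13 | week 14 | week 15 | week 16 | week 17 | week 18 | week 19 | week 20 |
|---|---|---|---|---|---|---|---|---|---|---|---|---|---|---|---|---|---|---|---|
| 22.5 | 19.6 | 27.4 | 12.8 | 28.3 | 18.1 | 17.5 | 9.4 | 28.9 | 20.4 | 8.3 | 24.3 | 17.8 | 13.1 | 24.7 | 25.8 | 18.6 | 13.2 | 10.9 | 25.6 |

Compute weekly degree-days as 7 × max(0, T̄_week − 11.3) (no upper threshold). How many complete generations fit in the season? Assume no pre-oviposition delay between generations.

3 generations

Weekly DD (7 × max(0, T̄ − 11.3)): 78.4, 58.1, 112.7, 10.5, 119.0, 47.6, 43.4, 0.0, 123.2, 63.7, 0.0, 91.0, 45.5, 12.6, 93.8, 101.5, 51.1, 13.3, 0.0, 100.1.
Season total = 1165.5 DD.
Complete generations = ⌊1165.5 / 319⌋ = 3.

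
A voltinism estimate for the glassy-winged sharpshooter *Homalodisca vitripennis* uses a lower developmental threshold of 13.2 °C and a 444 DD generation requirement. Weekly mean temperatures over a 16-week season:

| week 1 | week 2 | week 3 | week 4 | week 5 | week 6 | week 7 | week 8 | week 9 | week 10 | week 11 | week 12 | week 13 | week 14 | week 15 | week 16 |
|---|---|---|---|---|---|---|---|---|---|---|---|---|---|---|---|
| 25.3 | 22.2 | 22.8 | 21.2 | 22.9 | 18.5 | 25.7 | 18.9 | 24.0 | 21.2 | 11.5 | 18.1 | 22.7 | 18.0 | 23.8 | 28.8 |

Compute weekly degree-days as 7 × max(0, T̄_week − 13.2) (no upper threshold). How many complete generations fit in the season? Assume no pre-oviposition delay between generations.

Weekly DD (7 × max(0, T̄ − 13.2)): 84.7, 63.0, 67.2, 56.0, 67.9, 37.1, 87.5, 39.9, 75.6, 56.0, 0.0, 34.3, 66.5, 33.6, 74.2, 109.2.
Season total = 952.7 DD.
Complete generations = ⌊952.7 / 444⌋ = 2.

2 generations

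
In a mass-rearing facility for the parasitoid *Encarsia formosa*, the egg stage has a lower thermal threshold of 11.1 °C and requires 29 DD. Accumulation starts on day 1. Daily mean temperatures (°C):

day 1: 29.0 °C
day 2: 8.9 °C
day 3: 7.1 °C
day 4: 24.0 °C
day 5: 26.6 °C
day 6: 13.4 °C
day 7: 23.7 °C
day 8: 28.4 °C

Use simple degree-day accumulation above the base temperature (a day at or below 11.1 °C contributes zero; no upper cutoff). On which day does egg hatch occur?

Daily DD above 11.1 °C: 17.9, 0.0, 0.0, 12.9, 15.5, 2.3, 12.6, 17.3.
Cumulative: 17.9, 17.9, 17.9, 30.8, 46.3, 48.6, 61.2, 78.5.
The total first reaches 29 DD on day 4.

day 4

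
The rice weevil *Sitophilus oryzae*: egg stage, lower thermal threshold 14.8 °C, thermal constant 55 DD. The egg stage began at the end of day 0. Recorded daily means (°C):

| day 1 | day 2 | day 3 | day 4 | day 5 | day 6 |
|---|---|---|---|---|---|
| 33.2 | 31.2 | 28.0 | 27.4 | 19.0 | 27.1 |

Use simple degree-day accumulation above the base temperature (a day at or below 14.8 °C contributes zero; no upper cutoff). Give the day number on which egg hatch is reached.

day 4

Daily DD above 14.8 °C: 18.4, 16.4, 13.2, 12.6, 4.2, 12.3.
Cumulative: 18.4, 34.8, 48.0, 60.6, 64.8, 77.1.
The total first reaches 55 DD on day 4.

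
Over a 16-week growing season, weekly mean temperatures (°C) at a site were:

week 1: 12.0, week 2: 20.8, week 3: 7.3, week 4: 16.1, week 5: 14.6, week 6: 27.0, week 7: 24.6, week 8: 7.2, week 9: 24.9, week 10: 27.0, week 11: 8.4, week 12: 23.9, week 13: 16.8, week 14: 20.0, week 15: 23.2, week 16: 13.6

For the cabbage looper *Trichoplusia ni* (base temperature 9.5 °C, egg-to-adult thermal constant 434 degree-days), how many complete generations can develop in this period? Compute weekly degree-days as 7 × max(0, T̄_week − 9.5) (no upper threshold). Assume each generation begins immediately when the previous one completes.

Weekly DD (7 × max(0, T̄ − 9.5)): 17.5, 79.1, 0.0, 46.2, 35.7, 122.5, 105.7, 0.0, 107.8, 122.5, 0.0, 100.8, 51.1, 73.5, 95.9, 28.7.
Season total = 987.0 DD.
Complete generations = ⌊987.0 / 434⌋ = 2.

2 generations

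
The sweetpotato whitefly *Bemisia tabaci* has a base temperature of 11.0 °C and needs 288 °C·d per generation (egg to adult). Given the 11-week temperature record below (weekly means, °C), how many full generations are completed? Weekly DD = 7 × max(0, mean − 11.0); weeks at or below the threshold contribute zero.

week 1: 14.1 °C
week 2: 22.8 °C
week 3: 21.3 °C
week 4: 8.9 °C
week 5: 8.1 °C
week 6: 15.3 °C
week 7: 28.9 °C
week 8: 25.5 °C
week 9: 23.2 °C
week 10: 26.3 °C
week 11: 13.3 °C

2 generations

Weekly DD (7 × max(0, T̄ − 11.0)): 21.7, 82.6, 72.1, 0.0, 0.0, 30.1, 125.3, 101.5, 85.4, 107.1, 16.1.
Season total = 641.9 DD.
Complete generations = ⌊641.9 / 288⌋ = 2.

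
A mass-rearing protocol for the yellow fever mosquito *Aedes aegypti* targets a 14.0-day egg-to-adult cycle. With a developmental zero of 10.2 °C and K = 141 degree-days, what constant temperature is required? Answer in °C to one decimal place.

20.3 °C

Required daily accumulation = 141 / 14.0 = 10.071 DD/day.
T = T_base + 10.071 = 10.2 + 10.071 = 20.271 ≈ 20.3 °C.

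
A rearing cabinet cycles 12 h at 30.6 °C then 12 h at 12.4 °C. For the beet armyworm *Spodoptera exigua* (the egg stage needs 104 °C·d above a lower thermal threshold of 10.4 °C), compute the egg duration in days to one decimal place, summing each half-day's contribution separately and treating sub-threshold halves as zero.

Day half: max(0, 30.6 − 10.4) × 0.5 = 20.2 × 0.5 = 10.10 DD.
Night half: max(0, 12.4 − 10.4) × 0.5 = 2.0 × 0.5 = 1.00 DD.
Per 24 h: 11.10 DD/day.
Duration = 104 / 11.10 = 9.369 ≈ 9.4 days.

9.4 days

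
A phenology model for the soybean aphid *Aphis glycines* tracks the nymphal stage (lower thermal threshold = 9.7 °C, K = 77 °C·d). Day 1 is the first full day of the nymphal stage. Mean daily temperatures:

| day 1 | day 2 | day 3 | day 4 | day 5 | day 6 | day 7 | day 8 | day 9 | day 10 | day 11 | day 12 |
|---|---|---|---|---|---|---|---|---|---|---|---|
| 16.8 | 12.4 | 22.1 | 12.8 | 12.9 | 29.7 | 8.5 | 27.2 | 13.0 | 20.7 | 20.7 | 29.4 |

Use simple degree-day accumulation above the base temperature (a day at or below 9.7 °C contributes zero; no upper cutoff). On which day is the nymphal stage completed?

Daily DD above 9.7 °C: 7.1, 2.7, 12.4, 3.1, 3.2, 20.0, 0.0, 17.5, 3.3, 11.0, 11.0, 19.7.
Cumulative: 7.1, 9.8, 22.2, 25.3, 28.5, 48.5, 48.5, 66.0, 69.3, 80.3, 91.3, 111.0.
The total first reaches 77 DD on day 10.

day 10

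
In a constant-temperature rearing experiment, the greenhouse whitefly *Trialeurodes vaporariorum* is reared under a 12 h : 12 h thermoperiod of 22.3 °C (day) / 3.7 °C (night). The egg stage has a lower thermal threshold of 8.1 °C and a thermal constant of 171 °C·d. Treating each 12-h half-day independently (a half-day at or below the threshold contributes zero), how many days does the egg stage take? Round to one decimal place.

Day half: max(0, 22.3 − 8.1) × 0.5 = 14.2 × 0.5 = 7.10 DD.
Night half: max(0, 3.7 − 8.1) × 0.5 = 0.0 × 0.5 = 0.00 DD.
Per 24 h: 7.10 DD/day.
Duration = 171 / 7.10 = 24.085 ≈ 24.1 days.

24.1 days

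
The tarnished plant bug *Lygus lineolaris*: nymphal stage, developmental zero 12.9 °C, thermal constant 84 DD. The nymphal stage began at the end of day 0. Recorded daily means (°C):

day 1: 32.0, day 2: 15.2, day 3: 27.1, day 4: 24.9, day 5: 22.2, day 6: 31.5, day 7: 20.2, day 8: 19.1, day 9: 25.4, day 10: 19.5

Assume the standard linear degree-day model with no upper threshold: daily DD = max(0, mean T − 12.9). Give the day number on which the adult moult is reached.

Daily DD above 12.9 °C: 19.1, 2.3, 14.2, 12.0, 9.3, 18.6, 7.3, 6.2, 12.5, 6.6.
Cumulative: 19.1, 21.4, 35.6, 47.6, 56.9, 75.5, 82.8, 89.0, 101.5, 108.1.
The total first reaches 84 DD on day 8.

day 8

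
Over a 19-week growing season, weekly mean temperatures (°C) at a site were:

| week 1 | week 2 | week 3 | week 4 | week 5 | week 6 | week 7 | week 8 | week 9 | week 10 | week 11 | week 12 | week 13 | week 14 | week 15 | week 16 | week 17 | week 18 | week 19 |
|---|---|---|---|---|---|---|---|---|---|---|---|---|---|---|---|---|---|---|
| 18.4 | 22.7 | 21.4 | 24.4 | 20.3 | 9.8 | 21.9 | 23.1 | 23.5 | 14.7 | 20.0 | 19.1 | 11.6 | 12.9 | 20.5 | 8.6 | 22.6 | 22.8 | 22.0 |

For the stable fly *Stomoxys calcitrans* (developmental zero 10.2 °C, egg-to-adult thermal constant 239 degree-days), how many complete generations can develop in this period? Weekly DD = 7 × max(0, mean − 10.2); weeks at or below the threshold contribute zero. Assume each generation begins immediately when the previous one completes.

Weekly DD (7 × max(0, T̄ − 10.2)): 57.4, 87.5, 78.4, 99.4, 70.7, 0.0, 81.9, 90.3, 93.1, 31.5, 68.6, 62.3, 9.8, 18.9, 72.1, 0.0, 86.8, 88.2, 82.6.
Season total = 1179.5 DD.
Complete generations = ⌊1179.5 / 239⌋ = 4.

4 generations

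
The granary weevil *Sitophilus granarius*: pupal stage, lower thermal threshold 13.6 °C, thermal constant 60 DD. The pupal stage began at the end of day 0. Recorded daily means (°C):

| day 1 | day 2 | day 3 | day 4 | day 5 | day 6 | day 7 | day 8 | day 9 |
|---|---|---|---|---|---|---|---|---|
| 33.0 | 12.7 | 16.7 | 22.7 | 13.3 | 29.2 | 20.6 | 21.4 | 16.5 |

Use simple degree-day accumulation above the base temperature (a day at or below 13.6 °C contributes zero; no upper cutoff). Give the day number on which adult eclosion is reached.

day 8

Daily DD above 13.6 °C: 19.4, 0.0, 3.1, 9.1, 0.0, 15.6, 7.0, 7.8, 2.9.
Cumulative: 19.4, 19.4, 22.5, 31.6, 31.6, 47.2, 54.2, 62.0, 64.9.
The total first reaches 60 DD on day 8.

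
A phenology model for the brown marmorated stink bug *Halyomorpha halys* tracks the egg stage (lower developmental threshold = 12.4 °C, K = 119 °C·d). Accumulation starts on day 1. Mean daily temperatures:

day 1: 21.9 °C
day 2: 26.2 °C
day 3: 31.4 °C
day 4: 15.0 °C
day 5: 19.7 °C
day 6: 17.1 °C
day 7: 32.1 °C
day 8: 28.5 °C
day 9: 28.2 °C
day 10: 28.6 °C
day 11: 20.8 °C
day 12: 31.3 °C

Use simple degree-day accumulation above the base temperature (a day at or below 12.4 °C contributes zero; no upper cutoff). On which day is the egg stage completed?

day 10

Daily DD above 12.4 °C: 9.5, 13.8, 19.0, 2.6, 7.3, 4.7, 19.7, 16.1, 15.8, 16.2, 8.4, 18.9.
Cumulative: 9.5, 23.3, 42.3, 44.9, 52.2, 56.9, 76.6, 92.7, 108.5, 124.7, 133.1, 152.0.
The total first reaches 119 DD on day 10.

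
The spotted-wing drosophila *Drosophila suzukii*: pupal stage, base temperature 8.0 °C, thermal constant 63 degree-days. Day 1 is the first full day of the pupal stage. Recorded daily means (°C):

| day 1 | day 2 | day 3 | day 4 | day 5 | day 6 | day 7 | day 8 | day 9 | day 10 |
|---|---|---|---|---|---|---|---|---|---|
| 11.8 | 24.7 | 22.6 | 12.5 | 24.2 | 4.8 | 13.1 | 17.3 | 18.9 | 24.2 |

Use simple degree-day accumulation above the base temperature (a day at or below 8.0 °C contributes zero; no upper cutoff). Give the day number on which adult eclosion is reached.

Daily DD above 8.0 °C: 3.8, 16.7, 14.6, 4.5, 16.2, 0.0, 5.1, 9.3, 10.9, 16.2.
Cumulative: 3.8, 20.5, 35.1, 39.6, 55.8, 55.8, 60.9, 70.2, 81.1, 97.3.
The total first reaches 63 DD on day 8.

day 8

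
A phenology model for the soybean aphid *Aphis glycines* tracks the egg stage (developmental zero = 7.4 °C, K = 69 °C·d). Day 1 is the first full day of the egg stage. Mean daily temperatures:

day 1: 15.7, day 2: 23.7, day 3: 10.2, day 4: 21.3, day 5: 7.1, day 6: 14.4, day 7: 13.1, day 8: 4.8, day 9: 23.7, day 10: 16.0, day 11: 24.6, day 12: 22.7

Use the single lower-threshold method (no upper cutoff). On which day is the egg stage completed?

Daily DD above 7.4 °C: 8.3, 16.3, 2.8, 13.9, 0.0, 7.0, 5.7, 0.0, 16.3, 8.6, 17.2, 15.3.
Cumulative: 8.3, 24.6, 27.4, 41.3, 41.3, 48.3, 54.0, 54.0, 70.3, 78.9, 96.1, 111.4.
The total first reaches 69 DD on day 9.

day 9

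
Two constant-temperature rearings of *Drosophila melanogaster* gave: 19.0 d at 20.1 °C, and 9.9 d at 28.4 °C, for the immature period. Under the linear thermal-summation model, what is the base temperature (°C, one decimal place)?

11.1 °C

Linear rate model ⇒ the product D·(T − T_b) is constant across temperatures.
19.0·(20.1 − T_b) = 9.9·(28.4 − T_b)
T_b = (19.0·20.1 − 9.9·28.4) / (19.0 − 9.9) = 100.74 / 9.1 = 11.070 °C ≈ 11.1 °C.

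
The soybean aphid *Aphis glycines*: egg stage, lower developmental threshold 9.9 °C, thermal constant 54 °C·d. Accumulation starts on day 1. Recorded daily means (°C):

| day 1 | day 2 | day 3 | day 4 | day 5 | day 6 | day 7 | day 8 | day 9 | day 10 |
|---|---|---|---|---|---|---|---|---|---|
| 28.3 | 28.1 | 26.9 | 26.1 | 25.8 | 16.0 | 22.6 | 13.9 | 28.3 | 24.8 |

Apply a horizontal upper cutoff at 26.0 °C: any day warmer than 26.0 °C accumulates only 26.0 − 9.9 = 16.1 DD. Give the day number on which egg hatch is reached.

Daily DD above 9.9 °C (capped at 16.1): 16.1, 16.1, 16.1, 16.1, 15.9, 6.1, 12.7, 4.0, 16.1, 14.9.
Cumulative: 16.1, 32.2, 48.3, 64.4, 80.3, 86.4, 99.1, 103.1, 119.2, 134.1.
The total first reaches 54 DD on day 4.

day 4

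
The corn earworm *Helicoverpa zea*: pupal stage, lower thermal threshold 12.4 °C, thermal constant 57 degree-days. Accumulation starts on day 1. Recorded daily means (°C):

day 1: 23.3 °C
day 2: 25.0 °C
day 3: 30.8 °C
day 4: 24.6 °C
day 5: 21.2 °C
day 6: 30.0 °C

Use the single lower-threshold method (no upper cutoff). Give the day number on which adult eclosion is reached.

Daily DD above 12.4 °C: 10.9, 12.6, 18.4, 12.2, 8.8, 17.6.
Cumulative: 10.9, 23.5, 41.9, 54.1, 62.9, 80.5.
The total first reaches 57 DD on day 5.

day 5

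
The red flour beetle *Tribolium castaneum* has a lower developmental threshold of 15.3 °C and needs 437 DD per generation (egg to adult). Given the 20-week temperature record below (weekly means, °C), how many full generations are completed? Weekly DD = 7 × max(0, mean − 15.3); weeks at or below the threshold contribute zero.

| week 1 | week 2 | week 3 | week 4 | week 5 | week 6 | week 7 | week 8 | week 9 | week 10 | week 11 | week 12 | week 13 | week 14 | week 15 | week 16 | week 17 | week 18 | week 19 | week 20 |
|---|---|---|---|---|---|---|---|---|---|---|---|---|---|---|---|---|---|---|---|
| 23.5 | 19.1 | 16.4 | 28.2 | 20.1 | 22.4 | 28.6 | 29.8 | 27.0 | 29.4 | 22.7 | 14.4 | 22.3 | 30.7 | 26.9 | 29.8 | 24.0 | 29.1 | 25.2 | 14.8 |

2 generations

Weekly DD (7 × max(0, T̄ − 15.3)): 57.4, 26.6, 7.7, 90.3, 33.6, 49.7, 93.1, 101.5, 81.9, 98.7, 51.8, 0.0, 49.0, 107.8, 81.2, 101.5, 60.9, 96.6, 69.3, 0.0.
Season total = 1258.6 DD.
Complete generations = ⌊1258.6 / 437⌋ = 2.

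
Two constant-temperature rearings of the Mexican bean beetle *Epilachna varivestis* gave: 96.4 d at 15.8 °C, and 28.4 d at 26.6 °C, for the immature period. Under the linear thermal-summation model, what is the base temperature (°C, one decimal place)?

Linear rate model ⇒ the product D·(T − T_b) is constant across temperatures.
96.4·(15.8 − T_b) = 28.4·(26.6 − T_b)
T_b = (96.4·15.8 − 28.4·26.6) / (96.4 − 28.4) = 767.68 / 68.0 = 11.289 °C ≈ 11.3 °C.

11.3 °C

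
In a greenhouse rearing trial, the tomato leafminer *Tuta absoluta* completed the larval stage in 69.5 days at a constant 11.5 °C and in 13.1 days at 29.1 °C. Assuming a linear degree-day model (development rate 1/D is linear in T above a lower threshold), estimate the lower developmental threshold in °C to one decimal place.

Linear rate model ⇒ the product D·(T − T_b) is constant across temperatures.
69.5·(11.5 − T_b) = 13.1·(29.1 − T_b)
T_b = (69.5·11.5 − 13.1·29.1) / (69.5 − 13.1) = 418.04 / 56.4 = 7.412 °C ≈ 7.4 °C.

7.4 °C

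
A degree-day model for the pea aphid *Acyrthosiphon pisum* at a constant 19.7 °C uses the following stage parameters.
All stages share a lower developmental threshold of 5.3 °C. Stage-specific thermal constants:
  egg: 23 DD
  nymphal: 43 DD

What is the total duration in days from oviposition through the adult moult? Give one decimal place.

Daily accumulation at 19.7 °C = 19.7 − 5.3 = 14.4 DD/day.
Total K = 23 + 43 = 66 DD.
Total duration = 66 / 14.4 = 4.583 ≈ 4.6 days.

4.6 days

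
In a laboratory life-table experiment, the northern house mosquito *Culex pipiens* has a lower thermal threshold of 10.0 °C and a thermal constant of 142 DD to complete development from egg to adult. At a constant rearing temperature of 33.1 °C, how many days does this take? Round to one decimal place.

Daily accumulation = 33.1 − 10.0 = 23.1 DD/day.
Duration = 142 / 23.1 = 6.147 ≈ 6.1 days.

6.1 days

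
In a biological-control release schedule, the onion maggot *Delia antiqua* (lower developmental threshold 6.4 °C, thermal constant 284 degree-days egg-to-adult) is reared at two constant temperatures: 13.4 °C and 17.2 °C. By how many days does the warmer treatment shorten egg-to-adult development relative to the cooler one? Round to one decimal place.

At 13.4 °C: 284 / (13.4 − 6.4) = 284 / 7.0 = 40.571 d.
At 17.2 °C: 284 / (17.2 − 6.4) = 284 / 10.8 = 26.296 d.
Difference = |40.571 − 26.296| = 14.275 ≈ 14.3 days.

14.3 days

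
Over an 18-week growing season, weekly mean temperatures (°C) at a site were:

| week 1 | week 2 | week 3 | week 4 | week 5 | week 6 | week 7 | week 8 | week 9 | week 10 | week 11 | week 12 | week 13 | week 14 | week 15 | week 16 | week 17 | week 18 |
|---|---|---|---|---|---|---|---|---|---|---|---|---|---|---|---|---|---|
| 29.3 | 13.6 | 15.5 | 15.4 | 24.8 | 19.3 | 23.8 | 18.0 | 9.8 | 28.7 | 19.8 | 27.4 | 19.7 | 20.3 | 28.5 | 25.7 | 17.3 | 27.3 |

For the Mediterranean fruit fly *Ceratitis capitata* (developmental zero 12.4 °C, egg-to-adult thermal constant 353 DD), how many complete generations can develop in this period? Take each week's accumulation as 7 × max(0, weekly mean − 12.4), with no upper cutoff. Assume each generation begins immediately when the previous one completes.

3 generations

Weekly DD (7 × max(0, T̄ − 12.4)): 118.3, 8.4, 21.7, 21.0, 86.8, 48.3, 79.8, 39.2, 0.0, 114.1, 51.8, 105.0, 51.1, 55.3, 112.7, 93.1, 34.3, 104.3.
Season total = 1145.2 DD.
Complete generations = ⌊1145.2 / 353⌋ = 3.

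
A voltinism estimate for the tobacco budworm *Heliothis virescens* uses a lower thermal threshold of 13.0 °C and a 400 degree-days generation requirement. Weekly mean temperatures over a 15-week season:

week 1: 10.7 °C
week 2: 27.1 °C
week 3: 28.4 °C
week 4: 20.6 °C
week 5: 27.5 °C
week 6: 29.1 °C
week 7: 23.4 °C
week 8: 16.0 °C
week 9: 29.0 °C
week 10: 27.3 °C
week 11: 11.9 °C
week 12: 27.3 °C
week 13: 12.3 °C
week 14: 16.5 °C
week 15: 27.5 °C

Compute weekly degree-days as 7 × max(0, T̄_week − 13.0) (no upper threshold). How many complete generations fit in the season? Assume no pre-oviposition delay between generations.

2 generations

Weekly DD (7 × max(0, T̄ − 13.0)): 0.0, 98.7, 107.8, 53.2, 101.5, 112.7, 72.8, 21.0, 112.0, 100.1, 0.0, 100.1, 0.0, 24.5, 101.5.
Season total = 1005.9 DD.
Complete generations = ⌊1005.9 / 400⌋ = 2.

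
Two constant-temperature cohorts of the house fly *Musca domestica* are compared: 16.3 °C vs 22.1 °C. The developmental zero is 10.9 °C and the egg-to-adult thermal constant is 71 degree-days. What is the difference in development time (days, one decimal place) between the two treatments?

6.8 days

At 16.3 °C: 71 / (16.3 − 10.9) = 71 / 5.4 = 13.148 d.
At 22.1 °C: 71 / (22.1 − 10.9) = 71 / 11.2 = 6.339 d.
Difference = |13.148 − 6.339| = 6.809 ≈ 6.8 days.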